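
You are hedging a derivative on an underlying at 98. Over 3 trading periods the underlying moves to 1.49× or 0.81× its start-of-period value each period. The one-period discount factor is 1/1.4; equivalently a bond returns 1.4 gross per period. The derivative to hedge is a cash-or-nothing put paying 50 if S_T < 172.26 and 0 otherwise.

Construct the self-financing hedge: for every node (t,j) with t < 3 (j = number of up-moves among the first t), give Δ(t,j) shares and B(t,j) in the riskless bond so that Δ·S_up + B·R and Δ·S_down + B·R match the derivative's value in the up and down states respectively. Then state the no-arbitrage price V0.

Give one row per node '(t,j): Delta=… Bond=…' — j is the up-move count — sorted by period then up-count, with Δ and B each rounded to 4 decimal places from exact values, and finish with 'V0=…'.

No-arbitrage ⇒ martingale measure with p* = (R−d)/(u−d) = 0.8676.
At expiry t=3: V(3,0)=50.0000, V(3,1)=50.0000, V(3,2)=0.0000, V(3,3)=0.0000
Node (2,0) S=64.2978: V=(p*·50.0000+(1−p*)·50.0000)/1.4=35.7143; Δ=(50.0000−50.0000)/(95.8037−52.0812)=0.0000; B=V−Δ·S=35.7143
Node (2,1) S=118.2762: V=(p*·0.0000+(1−p*)·50.0000)/1.4=4.7269; Δ=(0.0000−50.0000)/(176.2315−95.8037)=-0.6217; B=V−Δ·S=78.2563
Node (2,2) S=217.5698: V=(p*·0.0000+(1−p*)·0.0000)/1.4=0.0000; Δ=(0.0000−0.0000)/(324.1790−176.2315)=0.0000; B=V−Δ·S=0.0000
Node (1,0) S=79.3800: V=(p*·4.7269+(1−p*)·35.7143)/1.4=6.3058; Δ=(4.7269−35.7143)/(118.2762−64.2978)=-0.5741; B=V−Δ·S=51.8755
Node (1,1) S=146.0200: V=(p*·0.0000+(1−p*)·4.7269)/1.4=0.4469; Δ=(0.0000−4.7269)/(217.5698−118.2762)=-0.0476; B=V−Δ·S=7.3982
Node (0,0) S=98.0000: V=(p*·0.4469+(1−p*)·6.3058)/1.4=0.8731; Δ=(0.4469−6.3058)/(146.0200−79.3800)=-0.0879; B=V−Δ·S=9.4892
Each (Δ,B) replicates both successor values, so the strategy is self-financing and V0 is arbitrage-free.

(0,0): Delta=-0.0879 Bond=9.4892
(1,0): Delta=-0.5741 Bond=51.8755
(1,1): Delta=-0.0476 Bond=7.3982
(2,0): Delta=0.0000 Bond=35.7143
(2,1): Delta=-0.6217 Bond=78.2563
(2,2): Delta=0.0000 Bond=0.0000
V0=0.8731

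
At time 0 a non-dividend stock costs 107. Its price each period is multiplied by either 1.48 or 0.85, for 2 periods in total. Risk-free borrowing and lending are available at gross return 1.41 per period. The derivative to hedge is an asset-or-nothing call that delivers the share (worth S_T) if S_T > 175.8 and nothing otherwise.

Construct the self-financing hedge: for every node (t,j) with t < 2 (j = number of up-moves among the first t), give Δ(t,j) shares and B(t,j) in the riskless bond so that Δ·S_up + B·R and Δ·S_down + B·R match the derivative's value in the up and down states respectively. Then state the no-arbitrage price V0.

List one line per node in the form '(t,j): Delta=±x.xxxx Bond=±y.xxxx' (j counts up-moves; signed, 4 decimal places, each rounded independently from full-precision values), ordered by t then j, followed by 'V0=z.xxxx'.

No-arbitrage ⇒ martingale measure with p* = (R−d)/(u−d) = 0.8889.
Terminal payoffs: V(2,0)=0.0000, V(2,1)=0.0000, V(2,2)=234.3728
  t=1,j=0: stock 90.9500 → up 134.6060 (V=0.0000), down 77.3075 (V=0.0000). Price 0.0000; hedge Δ=0.0000, bond B=0.0000.
  t=1,j=1: stock 158.3600 → up 234.3728 (V=234.3728), down 134.6060 (V=0.0000). Price 147.7528; hedge Δ=2.3492, bond B=-224.2676.
  t=0,j=0: stock 107.0000 → up 158.3600 (V=147.7528), down 90.9500 (V=0.0000). Price 93.1459; hedge Δ=2.1919, bond B=-141.3822.
Self-financing check: at every node Δ·S+B equals the discounted successor values.

(0,0): Delta=2.1919 Bond=-141.3822
(1,0): Delta=0.0000 Bond=0.0000
(1,1): Delta=2.3492 Bond=-224.2676
V0=93.1459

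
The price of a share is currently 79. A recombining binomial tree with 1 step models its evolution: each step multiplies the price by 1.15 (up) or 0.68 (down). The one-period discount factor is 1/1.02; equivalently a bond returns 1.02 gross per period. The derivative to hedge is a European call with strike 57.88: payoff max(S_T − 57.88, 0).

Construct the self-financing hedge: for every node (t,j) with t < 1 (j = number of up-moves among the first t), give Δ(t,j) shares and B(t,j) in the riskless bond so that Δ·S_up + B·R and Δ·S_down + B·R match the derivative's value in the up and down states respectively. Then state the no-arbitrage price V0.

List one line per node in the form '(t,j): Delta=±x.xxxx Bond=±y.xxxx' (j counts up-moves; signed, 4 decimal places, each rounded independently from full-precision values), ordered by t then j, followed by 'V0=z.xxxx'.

(0,0): Delta=0.8880 Bond=-46.7660
V0=23.3830

The replicating-portfolio and risk-neutral prices coincide; use p* = (1.02−0.68)/(1.15−0.68) = 0.7234 for the latter.
Terminal values V(1,·): V(1,0)=0.0000, V(1,1)=32.9700
  t=0,j=0: stock 79.0000 → up 90.8500 (V=32.9700), down 53.7200 (V=0.0000). Price 23.3830; hedge Δ=0.8880, bond B=-46.7660.
Check: Δ(0,0)·S0 + B(0,0) = 23.3830 = V0.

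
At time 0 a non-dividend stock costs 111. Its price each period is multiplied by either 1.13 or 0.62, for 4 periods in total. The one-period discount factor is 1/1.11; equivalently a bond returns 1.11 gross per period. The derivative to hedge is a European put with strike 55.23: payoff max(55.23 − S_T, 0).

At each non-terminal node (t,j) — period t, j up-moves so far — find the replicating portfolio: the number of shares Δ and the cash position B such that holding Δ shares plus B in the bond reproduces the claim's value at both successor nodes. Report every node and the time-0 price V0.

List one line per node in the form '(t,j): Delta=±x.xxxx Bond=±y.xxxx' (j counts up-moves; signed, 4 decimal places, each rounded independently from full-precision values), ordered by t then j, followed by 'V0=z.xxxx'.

(0,0): Delta=-0.0025 Bond=0.2818
(1,0): Delta=-0.0593 Bond=4.2220
(1,1): Delta=-0.0012 Bond=0.1533
(2,0): Delta=-1.0000 Bond=44.8259
(2,1): Delta=-0.0382 Bond=3.0480
(2,2): Delta=-0.0004 Bond=0.0527
(3,0): Delta=-1.0000 Bond=49.7568
(3,1): Delta=-1.0000 Bond=49.7568
(3,2): Delta=-0.0167 Bond=1.4905
(3,3): Delta=0.0000 Bond=0.0000
V0=0.0081

The replicating-portfolio and risk-neutral prices coincide; use p* = (1.11−0.62)/(1.13−0.62) = 0.9608 for the latter.
Terminal payoffs: V(4,0)=38.8283, V(4,1)=25.3365, V(4,2)=0.7467, V(4,3)=0.0000, V(4,4)=0.0000
  t=3,j=0: stock 26.4544 → up 29.8935 (V=25.3365), down 16.4017 (V=38.8283). Price 23.3023; hedge Δ=-1.0000, bond B=49.7568.
  t=3,j=1: stock 48.2153 → up 54.4833 (V=0.7467), down 29.8935 (V=25.3365). Price 1.5415; hedge Δ=-1.0000, bond B=49.7568.
  t=3,j=2: stock 87.8763 → up 99.3002 (V=0.0000), down 54.4833 (V=0.7467). Price 0.0264; hedge Δ=-0.0167, bond B=1.4905.
  t=3,j=3: stock 160.1616 → up 180.9826 (V=0.0000), down 99.3002 (V=0.0000). Price 0.0000; hedge Δ=0.0000, bond B=0.0000.
  t=2,j=0: stock 42.6684 → up 48.2153 (V=1.5415), down 26.4544 (V=23.3023). Price 2.1575; hedge Δ=-1.0000, bond B=44.8259.
  t=2,j=1: stock 77.7666 → up 87.8763 (V=0.0264), down 48.2153 (V=1.5415). Price 0.0773; hedge Δ=-0.0382, bond B=3.0480.
  t=2,j=2: stock 141.7359 → up 160.1616 (V=0.0000), down 87.8763 (V=0.0264). Price 0.0009; hedge Δ=-0.0004, bond B=0.0527.
  t=1,j=0: stock 68.8200 → up 77.7666 (V=0.0773), down 42.6684 (V=2.1575). Price 0.1431; hedge Δ=-0.0593, bond B=4.2220.
  t=1,j=1: stock 125.4300 → up 141.7359 (V=0.0009), down 77.7666 (V=0.0773). Price 0.0035; hedge Δ=-0.0012, bond B=0.1533.
  t=0,j=0: stock 111.0000 → up 125.4300 (V=0.0035), down 68.8200 (V=0.1431). Price 0.0081; hedge Δ=-0.0025, bond B=0.2818.
Self-financing check: at every node Δ·S+B equals the discounted successor values.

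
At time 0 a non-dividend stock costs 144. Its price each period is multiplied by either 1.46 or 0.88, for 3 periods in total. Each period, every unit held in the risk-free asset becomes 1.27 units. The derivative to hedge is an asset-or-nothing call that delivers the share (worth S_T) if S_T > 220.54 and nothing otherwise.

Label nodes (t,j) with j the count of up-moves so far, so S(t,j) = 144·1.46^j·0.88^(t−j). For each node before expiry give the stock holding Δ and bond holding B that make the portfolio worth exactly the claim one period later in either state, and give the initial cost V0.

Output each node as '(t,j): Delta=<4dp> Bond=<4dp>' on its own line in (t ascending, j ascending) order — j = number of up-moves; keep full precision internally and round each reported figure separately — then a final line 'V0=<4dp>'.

(0,0): Delta=1.4809 Bond=-88.1428
(1,0): Delta=1.9459 Bond=-170.8578
(1,1): Delta=1.3444 Bond=-83.2384
(2,0): Delta=0.0000 Bond=0.0000
(2,1): Delta=2.5172 Bond=-322.7021
(2,2): Delta=1.0000 Bond=0.0000
V0=125.1099

The replicating-portfolio and risk-neutral prices coincide; use p* = (1.27−0.88)/(1.46−0.88) = 0.6724 for the latter.
Terminal payoffs: V(3,0)=0.0000, V(3,1)=0.0000, V(3,2)=270.1164, V(3,3)=448.1476
Node (2,0) S=111.5136: V=(p*·0.0000+(1−p*)·0.0000)/1.27=0.0000; Δ=(0.0000−0.0000)/(162.8099−98.1320)=0.0000; B=V−Δ·S=0.0000
Node (2,1) S=185.0112: V=(p*·270.1164+(1−p*)·0.0000)/1.27=143.0157; Δ=(270.1164−0.0000)/(270.1164−162.8099)=2.5172; B=V−Δ·S=-322.7021
Node (2,2) S=306.9504: V=(p*·448.1476+(1−p*)·270.1164)/1.27=306.9504; Δ=(448.1476−270.1164)/(448.1476−270.1164)=1.0000; B=V−Δ·S=0.0000
Node (1,0) S=126.7200: V=(p*·143.0157+(1−p*)·0.0000)/1.27=75.7211; Δ=(143.0157−0.0000)/(185.0112−111.5136)=1.9459; B=V−Δ·S=-170.8578
Node (1,1) S=210.2400: V=(p*·306.9504+(1−p*)·143.0157)/1.27=199.4076; Δ=(306.9504−143.0157)/(306.9504−185.0112)=1.3444; B=V−Δ·S=-83.2384
Node (0,0) S=144.0000: V=(p*·199.4076+(1−p*)·75.7211)/1.27=125.1099; Δ=(199.4076−75.7211)/(210.2400−126.7200)=1.4809; B=V−Δ·S=-88.1428
Check: Δ(0,0)·S0 + B(0,0) = 125.1099 = V0.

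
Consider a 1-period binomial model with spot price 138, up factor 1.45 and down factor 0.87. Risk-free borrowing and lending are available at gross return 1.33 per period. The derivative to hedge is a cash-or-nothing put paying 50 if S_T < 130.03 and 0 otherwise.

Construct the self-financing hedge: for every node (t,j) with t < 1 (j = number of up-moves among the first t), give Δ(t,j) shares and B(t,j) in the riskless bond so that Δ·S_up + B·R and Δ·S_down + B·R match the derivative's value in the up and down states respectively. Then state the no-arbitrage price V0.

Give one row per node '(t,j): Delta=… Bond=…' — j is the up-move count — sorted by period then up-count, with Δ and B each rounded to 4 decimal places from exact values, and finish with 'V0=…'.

No-arbitrage ⇒ martingale measure with p* = (R−d)/(u−d) = 0.7931.
At expiry t=1: V(1,0)=50.0000, V(1,1)=0.0000
  t=0,j=0: stock 138.0000 → up 200.1000 (V=0.0000), down 120.0600 (V=50.0000). Price 7.7781; hedge Δ=-0.6247, bond B=93.9850.
Each (Δ,B) replicates both successor values, so the strategy is self-financing and V0 is arbitrage-free.

(0,0): Delta=-0.6247 Bond=93.9850
V0=7.7781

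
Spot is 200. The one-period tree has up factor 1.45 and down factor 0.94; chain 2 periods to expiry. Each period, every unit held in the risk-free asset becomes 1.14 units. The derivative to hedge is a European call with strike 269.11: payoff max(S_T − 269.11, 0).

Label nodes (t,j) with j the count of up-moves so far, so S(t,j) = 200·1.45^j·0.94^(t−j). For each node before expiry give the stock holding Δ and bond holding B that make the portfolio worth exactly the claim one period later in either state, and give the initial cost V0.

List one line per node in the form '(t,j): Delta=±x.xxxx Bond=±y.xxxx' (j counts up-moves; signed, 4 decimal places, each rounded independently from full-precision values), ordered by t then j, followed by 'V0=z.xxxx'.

Since d<R<u, set p* = (R−d)/(u−d) = 0.3922; price each node as the discounted p*-expectation of its children.
Payoff layer (t=2): V(2,0)=0.0000, V(2,1)=3.4900, V(2,2)=151.3900
(1,0): S=188.0000. Δ = (V_up−V_dn)/(S_up−S_dn) = (3.4900−0.0000)/(272.6000−176.7200) = 0.0364. V = [p*·3.4900 + (1−p*)·0.0000]/1.14 = 1.2006. B = V − Δ·S = -5.6426.
(1,1): S=290.0000. Δ = (V_up−V_dn)/(S_up−S_dn) = (151.3900−3.4900)/(420.5000−272.6000) = 1.0000. V = [p*·151.3900 + (1−p*)·3.4900]/1.14 = 53.9386. B = V − Δ·S = -236.0614.
(0,0): S=200.0000. Δ = (V_up−V_dn)/(S_up−S_dn) = (53.9386−1.2006)/(290.0000−188.0000) = 0.5170. V = [p*·53.9386 + (1−p*)·1.2006]/1.14 = 19.1949. B = V − Δ·S = -84.2131.
Each (Δ,B) replicates both successor values, so the strategy is self-financing and V0 is arbitrage-free.

(0,0): Delta=0.5170 Bond=-84.2131
(1,0): Delta=0.0364 Bond=-5.6426
(1,1): Delta=1.0000 Bond=-236.0614
V0=19.1949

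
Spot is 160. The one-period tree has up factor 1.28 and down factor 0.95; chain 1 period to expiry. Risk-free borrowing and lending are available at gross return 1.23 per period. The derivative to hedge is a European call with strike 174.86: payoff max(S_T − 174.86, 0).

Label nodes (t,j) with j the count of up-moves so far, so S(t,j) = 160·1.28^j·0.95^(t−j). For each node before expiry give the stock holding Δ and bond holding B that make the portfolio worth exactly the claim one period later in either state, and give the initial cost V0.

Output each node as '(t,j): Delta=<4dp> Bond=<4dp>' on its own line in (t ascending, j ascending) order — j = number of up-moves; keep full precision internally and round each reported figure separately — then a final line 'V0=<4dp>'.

(0,0): Delta=0.5670 Bond=-70.0739
V0=20.6534

No-arbitrage ⇒ martingale measure with p* = (R−d)/(u−d) = 0.8485.
Terminal payoffs: V(1,0)=0.0000, V(1,1)=29.9400
  t=0,j=0: stock 160.0000 → up 204.8000 (V=29.9400), down 152.0000 (V=0.0000). Price 20.6534; hedge Δ=0.5670, bond B=-70.0739.
Root portfolio cost Δ·160+B reproduces V0=20.6534.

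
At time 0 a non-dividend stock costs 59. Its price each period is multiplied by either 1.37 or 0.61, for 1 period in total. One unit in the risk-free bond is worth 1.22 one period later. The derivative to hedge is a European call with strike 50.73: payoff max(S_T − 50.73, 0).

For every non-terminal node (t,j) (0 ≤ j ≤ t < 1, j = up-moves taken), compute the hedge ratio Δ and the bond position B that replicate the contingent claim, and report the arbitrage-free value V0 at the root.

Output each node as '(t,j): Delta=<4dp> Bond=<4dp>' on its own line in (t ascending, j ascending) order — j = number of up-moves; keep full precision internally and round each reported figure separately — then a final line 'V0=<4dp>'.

No-arbitrage ⇒ martingale measure with p* = (R−d)/(u−d) = 0.8026.
Payoff layer (t=1): V(1,0)=0.0000, V(1,1)=30.1000
  t=0,j=0: stock 59.0000 → up 80.8300 (V=30.1000), down 35.9900 (V=0.0000). Price 19.8026; hedge Δ=0.6713, bond B=-19.8026.
Root portfolio cost Δ·59+B reproduces V0=19.8026.

(0,0): Delta=0.6713 Bond=-19.8026
V0=19.8026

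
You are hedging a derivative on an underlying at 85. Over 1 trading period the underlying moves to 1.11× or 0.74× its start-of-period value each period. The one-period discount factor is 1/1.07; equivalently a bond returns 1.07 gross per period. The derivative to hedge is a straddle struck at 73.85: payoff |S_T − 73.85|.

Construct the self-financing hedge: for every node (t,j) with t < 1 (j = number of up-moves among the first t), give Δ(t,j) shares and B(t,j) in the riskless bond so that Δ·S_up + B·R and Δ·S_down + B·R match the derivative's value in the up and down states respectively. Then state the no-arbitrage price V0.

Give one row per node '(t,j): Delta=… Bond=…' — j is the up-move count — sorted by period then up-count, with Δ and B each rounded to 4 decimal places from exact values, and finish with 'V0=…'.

Since d<R<u, set p* = (R−d)/(u−d) = 0.8919; price each node as the discounted p*-expectation of its children.
At expiry t=1: V(1,0)=10.9500, V(1,1)=20.5000
Node (0,0) S=85.0000: V=(p*·20.5000+(1−p*)·10.9500)/1.07=18.1940; Δ=(20.5000−10.9500)/(94.3500−62.9000)=0.3037; B=V−Δ·S=-7.6168
Root portfolio cost Δ·85+B reproduces V0=18.1940.

(0,0): Delta=0.3037 Bond=-7.6168
V0=18.1940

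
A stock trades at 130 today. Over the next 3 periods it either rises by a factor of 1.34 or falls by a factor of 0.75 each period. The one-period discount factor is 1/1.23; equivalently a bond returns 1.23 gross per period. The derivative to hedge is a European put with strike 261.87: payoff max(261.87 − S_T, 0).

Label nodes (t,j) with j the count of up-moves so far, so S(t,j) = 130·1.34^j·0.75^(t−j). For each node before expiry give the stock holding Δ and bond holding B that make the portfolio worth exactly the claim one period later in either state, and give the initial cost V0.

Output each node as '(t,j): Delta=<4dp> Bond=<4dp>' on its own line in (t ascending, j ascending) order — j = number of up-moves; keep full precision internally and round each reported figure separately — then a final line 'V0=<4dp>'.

(0,0): Delta=-0.7095 Bond=117.7002
(1,0): Delta=-1.0000 Bond=173.0914
(1,1): Delta=-0.6723 Bond=138.2812
(2,0): Delta=-1.0000 Bond=212.9024
(2,1): Delta=-1.0000 Bond=212.9024
(2,2): Delta=-0.6302 Bond=160.2737
V0=25.4604

The replicating-portfolio and risk-neutral prices coincide; use p* = (1.23−0.75)/(1.34−0.75) = 0.8136 for the latter.
At expiry t=3: V(3,0)=207.0263, V(3,1)=163.8825, V(3,2)=86.7990, V(3,3)=0.0000
Node (2,0) S=73.1250: V=(p*·163.8825+(1−p*)·207.0263)/1.23=139.7774; Δ=(163.8825−207.0263)/(97.9875−54.8438)=-1.0000; B=V−Δ·S=212.9024
Node (2,1) S=130.6500: V=(p*·86.7990+(1−p*)·163.8825)/1.23=82.2524; Δ=(86.7990−163.8825)/(175.0710−97.9875)=-1.0000; B=V−Δ·S=212.9024
Node (2,2) S=233.4280: V=(p*·0.0000+(1−p*)·86.7990)/1.23=13.1568; Δ=(0.0000−86.7990)/(312.7935−175.0710)=-0.6302; B=V−Δ·S=160.2737
Node (1,0) S=97.5000: V=(p*·82.2524+(1−p*)·139.7774)/1.23=75.5914; Δ=(82.2524−139.7774)/(130.6500−73.1250)=-1.0000; B=V−Δ·S=173.0914
Node (1,1) S=174.2000: V=(p*·13.1568+(1−p*)·82.2524)/1.23=21.1699; Δ=(13.1568−82.2524)/(233.4280−130.6500)=-0.6723; B=V−Δ·S=138.2812
Node (0,0) S=130.0000: V=(p*·21.1699+(1−p*)·75.5914)/1.23=25.4604; Δ=(21.1699−75.5914)/(174.2000−97.5000)=-0.7095; B=V−Δ·S=117.7002
Self-financing check: at every node Δ·S+B equals the discounted successor values.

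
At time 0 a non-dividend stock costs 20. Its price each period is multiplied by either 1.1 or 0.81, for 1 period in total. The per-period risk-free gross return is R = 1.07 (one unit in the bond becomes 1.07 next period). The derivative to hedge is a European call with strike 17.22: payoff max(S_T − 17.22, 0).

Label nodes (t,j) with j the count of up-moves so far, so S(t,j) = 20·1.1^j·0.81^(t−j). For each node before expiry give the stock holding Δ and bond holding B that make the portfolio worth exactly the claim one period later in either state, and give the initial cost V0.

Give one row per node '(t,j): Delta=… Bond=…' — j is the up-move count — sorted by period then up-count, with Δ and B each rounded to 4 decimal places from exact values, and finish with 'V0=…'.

Under the risk-neutral measure, an up-move has probability p* = (R−d)/(u−d) = 0.8966 and values discount at R = 1.07.
At expiry t=1: V(1,0)=0.0000, V(1,1)=4.7800
  t=0,j=0: stock 20.0000 → up 22.0000 (V=4.7800), down 16.2000 (V=0.0000). Price 4.0052; hedge Δ=0.8241, bond B=-12.4776.
Each (Δ,B) replicates both successor values, so the strategy is self-financing and V0 is arbitrage-free.

(0,0): Delta=0.8241 Bond=-12.4776
V0=4.0052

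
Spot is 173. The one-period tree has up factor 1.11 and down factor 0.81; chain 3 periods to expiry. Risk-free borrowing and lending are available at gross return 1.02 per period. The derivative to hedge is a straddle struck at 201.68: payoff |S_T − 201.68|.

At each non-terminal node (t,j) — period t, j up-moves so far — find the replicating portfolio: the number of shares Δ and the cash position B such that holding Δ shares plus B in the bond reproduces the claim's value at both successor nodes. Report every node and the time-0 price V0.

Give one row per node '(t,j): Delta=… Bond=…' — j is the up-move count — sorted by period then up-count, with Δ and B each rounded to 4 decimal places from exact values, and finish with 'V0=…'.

Under the risk-neutral measure, an up-move has probability p* = (R−d)/(u−d) = 0.7000 and values discount at R = 1.02.
At expiry t=3: V(3,0)=109.7407, V(3,1)=75.6891, V(3,2)=29.0258, V(3,3)=34.9202
Node (2,0) S=113.5053: V=(p*·75.6891+(1−p*)·109.7407)/1.02=84.2202; Δ=(75.6891−109.7407)/(125.9909−91.9393)=-1.0000; B=V−Δ·S=197.7255
Node (2,1) S=155.5443: V=(p*·29.0258+(1−p*)·75.6891)/1.02=42.1812; Δ=(29.0258−75.6891)/(172.6542−125.9909)=-1.0000; B=V−Δ·S=197.7255
Node (2,2) S=213.1533: V=(p*·34.9202+(1−p*)·29.0258)/1.02=32.5018; Δ=(34.9202−29.0258)/(236.6002−172.6542)=0.0922; B=V−Δ·S=12.8540
Node (1,0) S=140.1300: V=(p*·42.1812+(1−p*)·84.2202)/1.02=53.7185; Δ=(42.1812−84.2202)/(155.5443−113.5053)=-1.0000; B=V−Δ·S=193.8485
Node (1,1) S=192.0300: V=(p*·32.5018+(1−p*)·42.1812)/1.02=34.7114; Δ=(32.5018−42.1812)/(213.1533−155.5443)=-0.1680; B=V−Δ·S=66.9760
Node (0,0) S=173.0000: V=(p*·34.7114+(1−p*)·53.7185)/1.02=39.6211; Δ=(34.7114−53.7185)/(192.0300−140.1300)=-0.3662; B=V−Δ·S=102.9782
Root portfolio cost Δ·173+B reproduces V0=39.6211.

(0,0): Delta=-0.3662 Bond=102.9782
(1,0): Delta=-1.0000 Bond=193.8485
(1,1): Delta=-0.1680 Bond=66.9760
(2,0): Delta=-1.0000 Bond=197.7255
(2,1): Delta=-1.0000 Bond=197.7255
(2,2): Delta=0.0922 Bond=12.8540
V0=39.6211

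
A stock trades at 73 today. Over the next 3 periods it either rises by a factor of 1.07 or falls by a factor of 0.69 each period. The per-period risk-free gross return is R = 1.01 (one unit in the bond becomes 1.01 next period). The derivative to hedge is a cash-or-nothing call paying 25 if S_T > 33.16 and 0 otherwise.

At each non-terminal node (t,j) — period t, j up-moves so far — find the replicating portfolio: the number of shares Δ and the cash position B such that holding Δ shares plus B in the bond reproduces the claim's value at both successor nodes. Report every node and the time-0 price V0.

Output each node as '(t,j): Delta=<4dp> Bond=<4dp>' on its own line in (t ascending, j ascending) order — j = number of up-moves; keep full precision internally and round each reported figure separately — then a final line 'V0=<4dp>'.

Since d<R<u, set p* = (R−d)/(u−d) = 0.8421; price each node as the discounted p*-expectation of its children.
Terminal values V(3,·): V(3,0)=0.0000, V(3,1)=25.0000, V(3,2)=25.0000, V(3,3)=25.0000
  t=2,j=0: stock 34.7553 → up 37.1882 (V=25.0000), down 23.9812 (V=0.0000). Price 20.8442; hedge Δ=1.8929, bond B=-44.9453.
  t=2,j=1: stock 53.8959 → up 57.6686 (V=25.0000), down 37.1882 (V=25.0000). Price 24.7525; hedge Δ=0.0000, bond B=24.7525.
  t=2,j=2: stock 83.5777 → up 89.4281 (V=25.0000), down 57.6686 (V=25.0000). Price 24.7525; hedge Δ=0.0000, bond B=24.7525.
  t=1,j=0: stock 50.3700 → up 53.8959 (V=24.7525), down 34.7553 (V=20.8442). Price 23.8964; hedge Δ=0.2042, bond B=13.6115.
  t=1,j=1: stock 78.1100 → up 83.5777 (V=24.7525), down 53.8959 (V=24.7525). Price 24.5074; hedge Δ=0.0000, bond B=24.5074.
  t=0,j=0: stock 73.0000 → up 78.1100 (V=24.5074), down 50.3700 (V=23.8964). Price 24.1692; hedge Δ=0.0220, bond B=22.5614.
Self-financing check: at every node Δ·S+B equals the discounted successor values.

(0,0): Delta=0.0220 Bond=22.5614
(1,0): Delta=0.2042 Bond=13.6115
(1,1): Delta=0.0000 Bond=24.5074
(2,0): Delta=1.8929 Bond=-44.9453
(2,1): Delta=0.0000 Bond=24.7525
(2,2): Delta=0.0000 Bond=24.7525
V0=24.1692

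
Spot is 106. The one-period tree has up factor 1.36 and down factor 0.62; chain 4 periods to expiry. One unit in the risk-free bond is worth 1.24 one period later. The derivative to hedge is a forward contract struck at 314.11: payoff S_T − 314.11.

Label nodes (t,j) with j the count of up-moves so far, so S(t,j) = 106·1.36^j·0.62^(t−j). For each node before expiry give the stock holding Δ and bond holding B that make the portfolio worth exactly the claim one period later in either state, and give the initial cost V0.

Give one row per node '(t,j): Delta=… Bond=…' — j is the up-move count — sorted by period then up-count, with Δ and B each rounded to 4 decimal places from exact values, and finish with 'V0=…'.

Risk-neutral probability p* = (R−d)/(u−d) = (1.24−0.62)/(1.36−0.62) = 0.8378.
Payoff layer (t=4): V(4,0)=-298.4471, V(4,1)=-279.7526, V(4,2)=-238.7455, V(4,3)=-148.7942, V(4,4)=48.5181
Node (3,0) S=25.2628: V=(p*·-279.7526+(1−p*)·-298.4471)/1.24=-228.0517; Δ=(-279.7526−-298.4471)/(34.3574−15.6629)=1.0000; B=V−Δ·S=-253.3145
Node (3,1) S=55.4151: V=(p*·-238.7455+(1−p*)·-279.7526)/1.24=-197.8994; Δ=(-238.7455−-279.7526)/(75.3645−34.3574)=1.0000; B=V−Δ·S=-253.3145
Node (3,2) S=121.5557: V=(p*·-148.7942+(1−p*)·-238.7455)/1.24=-131.7588; Δ=(-148.7942−-238.7455)/(165.3158−75.3645)=1.0000; B=V−Δ·S=-253.3145
Node (3,3) S=266.6383: V=(p*·48.5181+(1−p*)·-148.7942)/1.24=13.3238; Δ=(48.5181−-148.7942)/(362.6281−165.3158)=1.0000; B=V−Δ·S=-253.3145
Node (2,0) S=40.7464: V=(p*·-197.8994+(1−p*)·-228.0517)/1.24=-163.5395; Δ=(-197.8994−-228.0517)/(55.4151−25.2628)=1.0000; B=V−Δ·S=-204.2859
Node (2,1) S=89.3792: V=(p*·-131.7588+(1−p*)·-197.8994)/1.24=-114.9067; Δ=(-131.7588−-197.8994)/(121.5557−55.4151)=1.0000; B=V−Δ·S=-204.2859
Node (2,2) S=196.0576: V=(p*·13.3238+(1−p*)·-131.7588)/1.24=-8.2283; Δ=(13.3238−-131.7588)/(266.6383−121.5557)=1.0000; B=V−Δ·S=-204.2859
Node (1,0) S=65.7200: V=(p*·-114.9067+(1−p*)·-163.5395)/1.24=-99.0267; Δ=(-114.9067−-163.5395)/(89.3792−40.7464)=1.0000; B=V−Δ·S=-164.7467
Node (1,1) S=144.1600: V=(p*·-8.2283+(1−p*)·-114.9067)/1.24=-20.5867; Δ=(-8.2283−-114.9067)/(196.0576−89.3792)=1.0000; B=V−Δ·S=-164.7467
Node (0,0) S=106.0000: V=(p*·-20.5867+(1−p*)·-99.0267)/1.24=-26.8602; Δ=(-20.5867−-99.0267)/(144.1600−65.7200)=1.0000; B=V−Δ·S=-132.8602
The time-0 hedge costs -26.8602, which is the no-arbitrage price.

(0,0): Delta=1.0000 Bond=-132.8602
(1,0): Delta=1.0000 Bond=-164.7467
(1,1): Delta=1.0000 Bond=-164.7467
(2,0): Delta=1.0000 Bond=-204.2859
(2,1): Delta=1.0000 Bond=-204.2859
(2,2): Delta=1.0000 Bond=-204.2859
(3,0): Delta=1.0000 Bond=-253.3145
(3,1): Delta=1.0000 Bond=-253.3145
(3,2): Delta=1.0000 Bond=-253.3145
(3,3): Delta=1.0000 Bond=-253.3145
V0=-26.8602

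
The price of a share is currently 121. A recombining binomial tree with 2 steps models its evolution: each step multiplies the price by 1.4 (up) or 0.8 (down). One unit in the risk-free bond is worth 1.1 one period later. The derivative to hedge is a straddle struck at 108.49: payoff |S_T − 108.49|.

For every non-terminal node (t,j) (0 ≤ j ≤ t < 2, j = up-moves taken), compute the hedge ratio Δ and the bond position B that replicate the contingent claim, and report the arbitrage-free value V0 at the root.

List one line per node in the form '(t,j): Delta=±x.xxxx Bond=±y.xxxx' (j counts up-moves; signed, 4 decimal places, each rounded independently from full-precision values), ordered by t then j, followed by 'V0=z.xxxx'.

(0,0): Delta=0.6112 Bond=-29.7851
(1,0): Delta=-0.0692 Bond=33.1000
(1,1): Delta=1.0000 Bond=-98.6273
V0=44.1694

The replicating-portfolio and risk-neutral prices coincide; use p* = (1.1−0.8)/(1.4−0.8) = 0.5000 for the latter.
Terminal values V(2,·): V(2,0)=31.0500, V(2,1)=27.0300, V(2,2)=128.6700
(1,0): S=96.8000. Δ = (V_up−V_dn)/(S_up−S_dn) = (27.0300−31.0500)/(135.5200−77.4400) = -0.0692. V = [p*·27.0300 + (1−p*)·31.0500]/1.1 = 26.4000. B = V − Δ·S = 33.1000.
(1,1): S=169.4000. Δ = (V_up−V_dn)/(S_up−S_dn) = (128.6700−27.0300)/(237.1600−135.5200) = 1.0000. V = [p*·128.6700 + (1−p*)·27.0300]/1.1 = 70.7727. B = V − Δ·S = -98.6273.
(0,0): S=121.0000. Δ = (V_up−V_dn)/(S_up−S_dn) = (70.7727−26.4000)/(169.4000−96.8000) = 0.6112. V = [p*·70.7727 + (1−p*)·26.4000]/1.1 = 44.1694. B = V − Δ·S = -29.7851.
Self-financing check: at every node Δ·S+B equals the discounted successor values.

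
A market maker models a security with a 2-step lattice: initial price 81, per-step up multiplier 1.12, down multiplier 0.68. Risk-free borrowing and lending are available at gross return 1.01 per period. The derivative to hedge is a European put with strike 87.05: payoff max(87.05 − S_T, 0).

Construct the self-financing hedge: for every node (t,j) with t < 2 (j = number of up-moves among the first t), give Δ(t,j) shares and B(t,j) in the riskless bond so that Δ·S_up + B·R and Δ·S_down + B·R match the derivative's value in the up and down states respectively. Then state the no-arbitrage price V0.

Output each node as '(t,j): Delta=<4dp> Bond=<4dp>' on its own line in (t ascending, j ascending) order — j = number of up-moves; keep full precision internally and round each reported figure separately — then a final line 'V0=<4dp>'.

Since d<R<u, set p* = (R−d)/(u−d) = 0.7500; price each node as the discounted p*-expectation of its children.
Terminal values V(2,·): V(2,0)=49.5956, V(2,1)=25.3604, V(2,2)=0.0000
  t=1,j=0: stock 55.0800 → up 61.6896 (V=25.3604), down 37.4544 (V=49.5956). Price 31.1081; hedge Δ=-1.0000, bond B=86.1881.
  t=1,j=1: stock 90.7200 → up 101.6064 (V=0.0000), down 61.6896 (V=25.3604). Price 6.2773; hedge Δ=-0.6353, bond B=63.9146.
  t=0,j=0: stock 81.0000 → up 90.7200 (V=6.2773), down 55.0800 (V=31.1081). Price 12.3614; hedge Δ=-0.6967, bond B=68.7950.
Each (Δ,B) replicates both successor values, so the strategy is self-financing and V0 is arbitrage-free.

(0,0): Delta=-0.6967 Bond=68.7950
(1,0): Delta=-1.0000 Bond=86.1881
(1,1): Delta=-0.6353 Bond=63.9146
V0=12.3614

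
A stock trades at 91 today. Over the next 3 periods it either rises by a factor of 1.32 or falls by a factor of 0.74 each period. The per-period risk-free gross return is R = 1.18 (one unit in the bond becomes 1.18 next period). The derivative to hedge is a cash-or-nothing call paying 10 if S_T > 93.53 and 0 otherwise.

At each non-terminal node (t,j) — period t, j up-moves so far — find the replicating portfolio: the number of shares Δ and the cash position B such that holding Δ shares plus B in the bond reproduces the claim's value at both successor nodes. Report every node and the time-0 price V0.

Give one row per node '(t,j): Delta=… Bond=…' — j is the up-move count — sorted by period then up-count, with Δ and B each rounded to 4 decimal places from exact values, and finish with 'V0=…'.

Since d<R<u, set p* = (R−d)/(u−d) = 0.7586; price each node as the discounted p*-expectation of its children.
Payoff layer (t=3): V(3,0)=0.0000, V(3,1)=0.0000, V(3,2)=10.0000, V(3,3)=10.0000
Node (2,0) S=49.8316: V=(p*·0.0000+(1−p*)·0.0000)/1.18=0.0000; Δ=(0.0000−0.0000)/(65.7777−36.8754)=0.0000; B=V−Δ·S=0.0000
Node (2,1) S=88.8888: V=(p*·10.0000+(1−p*)·0.0000)/1.18=6.4290; Δ=(10.0000−0.0000)/(117.3332−65.7777)=0.1940; B=V−Δ·S=-10.8124
Node (2,2) S=158.5584: V=(p*·10.0000+(1−p*)·10.0000)/1.18=8.4746; Δ=(10.0000−10.0000)/(209.2971−117.3332)=0.0000; B=V−Δ·S=8.4746
Node (1,0) S=67.3400: V=(p*·6.4290+(1−p*)·0.0000)/1.18=4.1332; Δ=(6.4290−0.0000)/(88.8888−49.8316)=0.1646; B=V−Δ·S=-6.9513
Node (1,1) S=120.1200: V=(p*·8.4746+(1−p*)·6.4290)/1.18=6.7634; Δ=(8.4746−6.4290)/(158.5584−88.8888)=0.0294; B=V−Δ·S=3.2365
Node (0,0) S=91.0000: V=(p*·6.7634+(1−p*)·4.1332)/1.18=5.1937; Δ=(6.7634−4.1332)/(120.1200−67.3400)=0.0498; B=V−Δ·S=0.6588
The time-0 hedge costs 5.1937, which is the no-arbitrage price.

(0,0): Delta=0.0498 Bond=0.6588
(1,0): Delta=0.1646 Bond=-6.9513
(1,1): Delta=0.0294 Bond=3.2365
(2,0): Delta=0.0000 Bond=0.0000
(2,1): Delta=0.1940 Bond=-10.8124
(2,2): Delta=0.0000 Bond=8.4746
V0=5.1937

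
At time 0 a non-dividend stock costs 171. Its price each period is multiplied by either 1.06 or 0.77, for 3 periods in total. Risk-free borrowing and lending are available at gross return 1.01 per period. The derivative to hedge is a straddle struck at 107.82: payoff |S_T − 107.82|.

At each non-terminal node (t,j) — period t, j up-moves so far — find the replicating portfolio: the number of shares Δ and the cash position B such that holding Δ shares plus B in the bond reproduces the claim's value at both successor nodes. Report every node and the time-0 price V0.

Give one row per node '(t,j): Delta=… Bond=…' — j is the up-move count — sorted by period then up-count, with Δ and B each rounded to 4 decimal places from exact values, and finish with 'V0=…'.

Risk-neutral probability p* = (R−d)/(u−d) = (1.01−0.77)/(1.06−0.77) = 0.8276.
At expiry t=3: V(3,0)=29.7529, V(3,1)=0.3509, V(3,2)=40.1244, V(3,3)=95.8437
Node (2,0) S=101.3859: V=(p*·0.3509+(1−p*)·29.7529)/1.01=5.3666; Δ=(0.3509−29.7529)/(107.4691−78.0671)=-1.0000; B=V−Δ·S=106.7525
Node (2,1) S=139.5702: V=(p*·40.1244+(1−p*)·0.3509)/1.01=32.9375; Δ=(40.1244−0.3509)/(147.9444−107.4691)=0.9827; B=V−Δ·S=-104.2123
Node (2,2) S=192.1356: V=(p*·95.8437+(1−p*)·40.1244)/1.01=85.3831; Δ=(95.8437−40.1244)/(203.6637−147.9444)=1.0000; B=V−Δ·S=-106.7525
Node (1,0) S=131.6700: V=(p*·32.9375+(1−p*)·5.3666)/1.01=27.9049; Δ=(32.9375−5.3666)/(139.5702−101.3859)=0.7220; B=V−Δ·S=-67.1674
Node (1,1) S=181.2600: V=(p*·85.3831+(1−p*)·32.9375)/1.01=75.5849; Δ=(85.3831−32.9375)/(192.1356−139.5702)=0.9977; B=V−Δ·S=-105.2619
Node (0,0) S=171.0000: V=(p*·75.5849+(1−p*)·27.9049)/1.01=66.6973; Δ=(75.5849−27.9049)/(181.2600−131.6700)=0.9615; B=V−Δ·S=-97.7167
Self-financing check: at every node Δ·S+B equals the discounted successor values.

(0,0): Delta=0.9615 Bond=-97.7167
(1,0): Delta=0.7220 Bond=-67.1674
(1,1): Delta=0.9977 Bond=-105.2619
(2,0): Delta=-1.0000 Bond=106.7525
(2,1): Delta=0.9827 Bond=-104.2123
(2,2): Delta=1.0000 Bond=-106.7525
V0=66.6973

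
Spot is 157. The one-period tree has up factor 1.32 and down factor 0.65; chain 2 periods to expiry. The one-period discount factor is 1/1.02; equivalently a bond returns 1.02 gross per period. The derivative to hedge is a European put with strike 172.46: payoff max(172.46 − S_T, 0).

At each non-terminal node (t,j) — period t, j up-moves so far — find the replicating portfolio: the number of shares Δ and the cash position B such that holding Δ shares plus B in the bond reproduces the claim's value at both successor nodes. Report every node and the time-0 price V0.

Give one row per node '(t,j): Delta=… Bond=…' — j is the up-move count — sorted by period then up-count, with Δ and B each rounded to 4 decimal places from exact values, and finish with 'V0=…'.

(0,0): Delta=-0.4797 Bond=113.7034
(1,0): Delta=-1.0000 Bond=169.0784
(1,1): Delta=-0.2719 Bond=72.9226
V0=38.3972

Under the risk-neutral measure, an up-move has probability p* = (R−d)/(u−d) = 0.5522 and values discount at R = 1.02.
At expiry t=2: V(2,0)=106.1275, V(2,1)=37.7540, V(2,2)=0.0000
  t=1,j=0: stock 102.0500 → up 134.7060 (V=37.7540), down 66.3325 (V=106.1275). Price 67.0284; hedge Δ=-1.0000, bond B=169.0784.
  t=1,j=1: stock 207.2400 → up 273.5568 (V=0.0000), down 134.7060 (V=37.7540). Price 16.5733; hedge Δ=-0.2719, bond B=72.9226.
  t=0,j=0: stock 157.0000 → up 207.2400 (V=16.5733), down 102.0500 (V=67.0284). Price 38.3972; hedge Δ=-0.4797, bond B=113.7034.
Root portfolio cost Δ·157+B reproduces V0=38.3972.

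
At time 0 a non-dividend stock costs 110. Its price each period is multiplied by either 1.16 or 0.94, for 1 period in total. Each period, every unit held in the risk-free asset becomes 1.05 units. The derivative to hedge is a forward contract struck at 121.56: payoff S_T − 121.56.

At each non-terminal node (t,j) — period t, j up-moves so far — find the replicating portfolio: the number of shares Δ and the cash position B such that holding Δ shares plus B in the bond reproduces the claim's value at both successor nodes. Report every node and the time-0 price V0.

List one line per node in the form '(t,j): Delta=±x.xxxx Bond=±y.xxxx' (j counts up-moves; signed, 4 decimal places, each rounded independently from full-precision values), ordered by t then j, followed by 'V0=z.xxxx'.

(0,0): Delta=1.0000 Bond=-115.7714
V0=-5.7714

No-arbitrage ⇒ martingale measure with p* = (R−d)/(u−d) = 0.5000.
At expiry t=1: V(1,0)=-18.1600, V(1,1)=6.0400
Node (0,0) S=110.0000: V=(p*·6.0400+(1−p*)·-18.1600)/1.05=-5.7714; Δ=(6.0400−-18.1600)/(127.6000−103.4000)=1.0000; B=V−Δ·S=-115.7714
Root portfolio cost Δ·110+B reproduces V0=-5.7714.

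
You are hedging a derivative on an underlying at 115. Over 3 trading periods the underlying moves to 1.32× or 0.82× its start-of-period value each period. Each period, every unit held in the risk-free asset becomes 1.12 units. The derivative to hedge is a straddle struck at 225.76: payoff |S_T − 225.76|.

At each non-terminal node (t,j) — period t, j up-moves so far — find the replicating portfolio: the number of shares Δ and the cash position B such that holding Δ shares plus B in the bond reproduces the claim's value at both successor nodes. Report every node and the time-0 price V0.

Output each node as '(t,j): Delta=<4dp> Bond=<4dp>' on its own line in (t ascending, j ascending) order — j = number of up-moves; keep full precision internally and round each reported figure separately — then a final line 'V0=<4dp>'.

No-arbitrage ⇒ martingale measure with p* = (R−d)/(u−d) = 0.6000.
Payoff layer (t=3): V(3,0)=162.3527, V(3,1)=123.6897, V(3,2)=61.4517, V(3,3)=38.7363
  t=2,j=0: stock 77.3260 → up 102.0703 (V=123.6897), down 63.4073 (V=162.3527). Price 124.2454; hedge Δ=-1.0000, bond B=201.5714.
  t=2,j=1: stock 124.4760 → up 164.3083 (V=61.4517), down 102.0703 (V=123.6897). Price 77.0954; hedge Δ=-1.0000, bond B=201.5714.
  t=2,j=2: stock 200.3760 → up 264.4963 (V=38.7363), down 164.3083 (V=61.4517). Price 42.6986; hedge Δ=-0.2267, bond B=88.1293.
  t=1,j=0: stock 94.3000 → up 124.4760 (V=77.0954), down 77.3260 (V=124.2454). Price 85.6745; hedge Δ=-1.0000, bond B=179.9745.
  t=1,j=1: stock 151.8000 → up 200.3760 (V=42.6986), down 124.4760 (V=77.0954). Price 50.4083; hedge Δ=-0.4532, bond B=119.2019.
  t=0,j=0: stock 115.0000 → up 151.8000 (V=50.4083), down 94.3000 (V=85.6745). Price 57.6025; hedge Δ=-0.6133, bond B=128.1348.
The time-0 hedge costs 57.6025, which is the no-arbitrage price.

(0,0): Delta=-0.6133 Bond=128.1348
(1,0): Delta=-1.0000 Bond=179.9745
(1,1): Delta=-0.4532 Bond=119.2019
(2,0): Delta=-1.0000 Bond=201.5714
(2,1): Delta=-1.0000 Bond=201.5714
(2,2): Delta=-0.2267 Bond=88.1293
V0=57.6025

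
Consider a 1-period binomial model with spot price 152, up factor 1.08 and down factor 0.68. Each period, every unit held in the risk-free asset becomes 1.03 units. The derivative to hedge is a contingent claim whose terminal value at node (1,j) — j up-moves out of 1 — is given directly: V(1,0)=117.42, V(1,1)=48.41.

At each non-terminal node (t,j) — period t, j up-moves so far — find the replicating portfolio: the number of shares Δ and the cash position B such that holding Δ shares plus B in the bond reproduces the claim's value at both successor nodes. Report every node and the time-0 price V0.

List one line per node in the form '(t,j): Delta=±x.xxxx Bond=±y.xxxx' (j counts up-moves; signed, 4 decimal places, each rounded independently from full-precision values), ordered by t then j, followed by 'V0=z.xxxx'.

(0,0): Delta=-1.1350 Bond=227.9000
V0=55.3750

The replicating-portfolio and risk-neutral prices coincide; use p* = (1.03−0.68)/(1.08−0.68) = 0.8750 for the latter.
Terminal values V(1,·): V(1,0)=117.4200, V(1,1)=48.4100
(0,0): S=152.0000. Δ = (V_up−V_dn)/(S_up−S_dn) = (48.4100−117.4200)/(164.1600−103.3600) = -1.1350. V = [p*·48.4100 + (1−p*)·117.4200]/1.03 = 55.3750. B = V − Δ·S = 227.9000.
Self-financing check: at every node Δ·S+B equals the discounted successor values.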